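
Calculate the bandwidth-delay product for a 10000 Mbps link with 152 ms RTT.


BDP = bandwidth * RTT
= 10000 Mbps * 152 ms
= 10000 * 1e6 * 152 / 1000 bits
= 1520000000 bits
= 190000000 bytes
= 185546.875 KB
BDP = 1520000000 bits (190000000 bytes)


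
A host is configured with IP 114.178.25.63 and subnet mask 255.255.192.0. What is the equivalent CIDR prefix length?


Binary: 11111111.11111111.11000000.00000000
Count leading 1s
Prefix: /18


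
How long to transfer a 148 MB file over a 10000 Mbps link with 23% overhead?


Effective throughput = 10000 * (1 - 23/100) = 7700 Mbps
File size in Mb = 148 * 8 = 1184 Mb
Time = 1184 / 7700
Time = 0.1538 seconds


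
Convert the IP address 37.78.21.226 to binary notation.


37 = 00100101
78 = 01001110
21 = 00010101
226 = 11100010
Binary: 00100101.01001110.00010101.11100010


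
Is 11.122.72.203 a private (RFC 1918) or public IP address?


RFC 1918 private ranges:
  10.0.0.0/8 (10.0.0.0 - 10.255.255.255)
  172.16.0.0/12 (172.16.0.0 - 172.31.255.255)
  192.168.0.0/16 (192.168.0.0 - 192.168.255.255)
Public (not in any RFC 1918 range)


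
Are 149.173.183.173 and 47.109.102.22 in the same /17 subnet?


Mask: 255.255.128.0
149.173.183.173 AND mask = 149.173.128.0
47.109.102.22 AND mask = 47.109.0.0
No, different subnets (149.173.128.0 vs 47.109.0.0)


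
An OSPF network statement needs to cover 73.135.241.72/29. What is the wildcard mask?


Subnet mask: 255.255.255.248
Wildcard = 255.255.255.255 - subnet mask
255 - 255 = 0
255 - 255 = 0
255 - 255 = 0
255 - 248 = 7
Wildcard: 0.0.0.7


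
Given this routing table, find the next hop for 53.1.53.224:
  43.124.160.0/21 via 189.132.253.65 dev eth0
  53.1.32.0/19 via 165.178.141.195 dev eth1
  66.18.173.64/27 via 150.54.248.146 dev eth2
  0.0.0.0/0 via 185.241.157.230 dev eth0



Longest prefix match for 53.1.53.224:
  /21 43.124.160.0: no
  /19 53.1.32.0: MATCH
  /27 66.18.173.64: no
  /0 0.0.0.0: MATCH
Selected: next-hop 165.178.141.195 via eth1 (matched /19)


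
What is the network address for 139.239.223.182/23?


IP:   10001011.11101111.11011111.10110110
Mask: 11111111.11111111.11111110.00000000
AND operation:
Net:  10001011.11101111.11011110.00000000
Network: 139.239.222.0/23


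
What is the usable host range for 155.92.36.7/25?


Network: 155.92.36.0
Broadcast: 155.92.36.127
First usable = network + 1
Last usable = broadcast - 1
Range: 155.92.36.1 to 155.92.36.126


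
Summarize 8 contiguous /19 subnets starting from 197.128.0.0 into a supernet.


Original prefix: /19
Number of subnets: 8 = 2^3
New prefix = 19 - 3 = 16
Supernet: 197.128.0.0/16


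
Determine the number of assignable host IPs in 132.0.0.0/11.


Host bits = 32 - 11 = 21
Total addresses = 2^21 = 2097152
Usable = total - 2 (network and broadcast)
Usable hosts: 2097150


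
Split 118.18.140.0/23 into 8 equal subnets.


New prefix = 23 + 3 = 26
Each subnet has 64 addresses
  118.18.140.0/26
  118.18.140.64/26
  118.18.140.128/26
  118.18.140.192/26
  118.18.141.0/26
  118.18.141.64/26
  118.18.141.128/26
  118.18.141.192/26
Subnets: 118.18.140.0/26, 118.18.140.64/26, 118.18.140.128/26, 118.18.140.192/26, 118.18.141.0/26, 118.18.141.64/26, 118.18.141.128/26, 118.18.141.192/26


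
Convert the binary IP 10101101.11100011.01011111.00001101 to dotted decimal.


10101101 = 173
11100011 = 227
01011111 = 95
00001101 = 13
IP: 173.227.95.13


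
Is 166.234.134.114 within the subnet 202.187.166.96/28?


Subnet network: 202.187.166.96
Test IP AND mask: 166.234.134.112
No, 166.234.134.114 is not in 202.187.166.96/28


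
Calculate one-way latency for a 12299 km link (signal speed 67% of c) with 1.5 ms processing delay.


Speed = 0.67 * 3e5 km/s = 201000 km/s
Propagation delay = 12299 / 201000 = 0.0612 s = 61.1891 ms
Processing delay = 1.5 ms
Total one-way latency = 62.6891 ms


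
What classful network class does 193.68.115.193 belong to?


First octet: 193
Binary: 11000001
110xxxxx -> Class C (192-223)
Class C, default mask 255.255.255.0 (/24)


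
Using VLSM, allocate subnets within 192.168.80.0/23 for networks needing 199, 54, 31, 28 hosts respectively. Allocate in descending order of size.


199 hosts -> /24 (254 usable): 192.168.80.0/24
54 hosts -> /26 (62 usable): 192.168.81.0/26
31 hosts -> /26 (62 usable): 192.168.81.64/26
28 hosts -> /27 (30 usable): 192.168.81.128/27
Allocation: 192.168.80.0/24 (199 hosts, 254 usable); 192.168.81.0/26 (54 hosts, 62 usable); 192.168.81.64/26 (31 hosts, 62 usable); 192.168.81.128/27 (28 hosts, 30 usable)


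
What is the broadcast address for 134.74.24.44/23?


Network: 134.74.24.0/23
Host bits = 9
Set all host bits to 1:
Broadcast: 134.74.25.255


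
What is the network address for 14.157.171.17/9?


IP:   00001110.10011101.10101011.00010001
Mask: 11111111.10000000.00000000.00000000
AND operation:
Net:  00001110.10000000.00000000.00000000
Network: 14.128.0.0/9


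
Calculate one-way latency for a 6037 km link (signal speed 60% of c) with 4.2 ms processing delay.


Speed = 0.6 * 3e5 km/s = 180000 km/s
Propagation delay = 6037 / 180000 = 0.0335 s = 33.5389 ms
Processing delay = 4.2 ms
Total one-way latency = 37.7389 ms


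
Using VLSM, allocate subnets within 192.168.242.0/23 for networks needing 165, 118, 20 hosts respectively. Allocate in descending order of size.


165 hosts -> /24 (254 usable): 192.168.242.0/24
118 hosts -> /25 (126 usable): 192.168.243.0/25
20 hosts -> /27 (30 usable): 192.168.243.128/27
Allocation: 192.168.242.0/24 (165 hosts, 254 usable); 192.168.243.0/25 (118 hosts, 126 usable); 192.168.243.128/27 (20 hosts, 30 usable)


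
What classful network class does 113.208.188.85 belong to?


First octet: 113
Binary: 01110001
0xxxxxxx -> Class A (1-126)
Class A, default mask 255.0.0.0 (/8)


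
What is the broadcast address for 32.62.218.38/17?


Network: 32.62.128.0/17
Host bits = 15
Set all host bits to 1:
Broadcast: 32.62.255.255


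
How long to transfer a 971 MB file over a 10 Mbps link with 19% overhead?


Effective throughput = 10 * (1 - 19/100) = 8.1 Mbps
File size in Mb = 971 * 8 = 7768 Mb
Time = 7768 / 8.1
Time = 959.0123 seconds


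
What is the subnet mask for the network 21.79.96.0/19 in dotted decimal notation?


/19 means 19 network bits, 13 host bits
Binary: 11111111111111111110000000000000
Mask: 255.255.224.0


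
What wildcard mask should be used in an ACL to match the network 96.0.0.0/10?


Subnet mask: 255.192.0.0
Wildcard = 255.255.255.255 - subnet mask
255 - 255 = 0
255 - 192 = 63
255 - 0 = 255
255 - 0 = 255
Wildcard: 0.63.255.255


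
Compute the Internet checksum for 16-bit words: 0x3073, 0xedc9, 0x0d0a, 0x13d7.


Sum all words (with carry folding):
+ 0x3073 = 0x3073
+ 0xedc9 = 0x1e3d
+ 0x0d0a = 0x2b47
+ 0x13d7 = 0x3f1e
One's complement: ~0x3f1e
Checksum = 0xc0e1


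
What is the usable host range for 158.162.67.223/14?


Network: 158.160.0.0
Broadcast: 158.163.255.255
First usable = network + 1
Last usable = broadcast - 1
Range: 158.160.0.1 to 158.163.255.254


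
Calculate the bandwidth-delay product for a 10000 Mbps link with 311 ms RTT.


BDP = bandwidth * RTT
= 10000 Mbps * 311 ms
= 10000 * 1e6 * 311 / 1000 bits
= 3110000000 bits
= 388750000 bytes
= 379638.6719 KB
BDP = 3110000000 bits (388750000 bytes)


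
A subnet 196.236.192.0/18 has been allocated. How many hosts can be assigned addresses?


Host bits = 32 - 18 = 14
Total addresses = 2^14 = 16384
Usable = total - 2 (network and broadcast)
Usable hosts: 16382


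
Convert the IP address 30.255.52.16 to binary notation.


30 = 00011110
255 = 11111111
52 = 00110100
16 = 00010000
Binary: 00011110.11111111.00110100.00010000


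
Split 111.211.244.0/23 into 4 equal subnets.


New prefix = 23 + 2 = 25
Each subnet has 128 addresses
  111.211.244.0/25
  111.211.244.128/25
  111.211.245.0/25
  111.211.245.128/25
Subnets: 111.211.244.0/25, 111.211.244.128/25, 111.211.245.0/25, 111.211.245.128/25


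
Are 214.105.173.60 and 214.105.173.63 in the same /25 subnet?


Mask: 255.255.255.128
214.105.173.60 AND mask = 214.105.173.0
214.105.173.63 AND mask = 214.105.173.0
Yes, same subnet (214.105.173.0)


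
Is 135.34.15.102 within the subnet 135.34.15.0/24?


Subnet network: 135.34.15.0
Test IP AND mask: 135.34.15.0
Yes, 135.34.15.102 is in 135.34.15.0/24


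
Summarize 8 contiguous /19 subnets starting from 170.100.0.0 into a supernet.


Original prefix: /19
Number of subnets: 8 = 2^3
New prefix = 19 - 3 = 16
Supernet: 170.100.0.0/16


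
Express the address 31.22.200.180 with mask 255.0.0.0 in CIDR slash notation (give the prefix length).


Binary: 11111111.00000000.00000000.00000000
Count leading 1s
Prefix: /8


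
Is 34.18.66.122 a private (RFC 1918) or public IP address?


RFC 1918 private ranges:
  10.0.0.0/8 (10.0.0.0 - 10.255.255.255)
  172.16.0.0/12 (172.16.0.0 - 172.31.255.255)
  192.168.0.0/16 (192.168.0.0 - 192.168.255.255)
Public (not in any RFC 1918 range)


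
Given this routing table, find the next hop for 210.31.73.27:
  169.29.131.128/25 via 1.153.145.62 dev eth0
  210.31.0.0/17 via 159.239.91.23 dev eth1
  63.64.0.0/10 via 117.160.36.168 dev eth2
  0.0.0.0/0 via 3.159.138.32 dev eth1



Longest prefix match for 210.31.73.27:
  /25 169.29.131.128: no
  /17 210.31.0.0: MATCH
  /10 63.64.0.0: no
  /0 0.0.0.0: MATCH
Selected: next-hop 159.239.91.23 via eth1 (matched /17)


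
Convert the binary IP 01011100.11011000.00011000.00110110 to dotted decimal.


01011100 = 92
11011000 = 216
00011000 = 24
00110110 = 54
IP: 92.216.24.54


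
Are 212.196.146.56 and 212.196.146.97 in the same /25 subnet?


Mask: 255.255.255.128
212.196.146.56 AND mask = 212.196.146.0
212.196.146.97 AND mask = 212.196.146.0
Yes, same subnet (212.196.146.0)


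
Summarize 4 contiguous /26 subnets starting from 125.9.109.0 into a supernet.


Original prefix: /26
Number of subnets: 4 = 2^2
New prefix = 26 - 2 = 24
Supernet: 125.9.109.0/24


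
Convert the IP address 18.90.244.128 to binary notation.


18 = 00010010
90 = 01011010
244 = 11110100
128 = 10000000
Binary: 00010010.01011010.11110100.10000000


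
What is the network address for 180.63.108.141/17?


IP:   10110100.00111111.01101100.10001101
Mask: 11111111.11111111.10000000.00000000
AND operation:
Net:  10110100.00111111.00000000.00000000
Network: 180.63.0.0/17


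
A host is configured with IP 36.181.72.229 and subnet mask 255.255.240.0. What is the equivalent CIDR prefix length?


Binary: 11111111.11111111.11110000.00000000
Count leading 1s
Prefix: /20


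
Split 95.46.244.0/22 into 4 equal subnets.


New prefix = 22 + 2 = 24
Each subnet has 256 addresses
  95.46.244.0/24
  95.46.245.0/24
  95.46.246.0/24
  95.46.247.0/24
Subnets: 95.46.244.0/24, 95.46.245.0/24, 95.46.246.0/24, 95.46.247.0/24


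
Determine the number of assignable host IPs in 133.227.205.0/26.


Host bits = 32 - 26 = 6
Total addresses = 2^6 = 64
Usable = total - 2 (network and broadcast)
Usable hosts: 62


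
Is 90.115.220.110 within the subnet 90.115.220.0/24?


Subnet network: 90.115.220.0
Test IP AND mask: 90.115.220.0
Yes, 90.115.220.110 is in 90.115.220.0/24


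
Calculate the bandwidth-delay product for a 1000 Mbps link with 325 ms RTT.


BDP = bandwidth * RTT
= 1000 Mbps * 325 ms
= 1000 * 1e6 * 325 / 1000 bits
= 325000000 bits
= 40625000 bytes
= 39672.8516 KB
BDP = 325000000 bits (40625000 bytes)


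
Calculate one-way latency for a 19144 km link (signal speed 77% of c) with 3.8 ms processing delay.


Speed = 0.77 * 3e5 km/s = 231000 km/s
Propagation delay = 19144 / 231000 = 0.0829 s = 82.8745 ms
Processing delay = 3.8 ms
Total one-way latency = 86.6745 ms


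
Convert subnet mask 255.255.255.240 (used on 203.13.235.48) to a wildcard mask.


Subnet mask: 255.255.255.240
Wildcard = 255.255.255.255 - subnet mask
255 - 255 = 0
255 - 255 = 0
255 - 255 = 0
255 - 240 = 15
Wildcard: 0.0.0.15


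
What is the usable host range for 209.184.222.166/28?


Network: 209.184.222.160
Broadcast: 209.184.222.175
First usable = network + 1
Last usable = broadcast - 1
Range: 209.184.222.161 to 209.184.222.174


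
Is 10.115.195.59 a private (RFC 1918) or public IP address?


RFC 1918 private ranges:
  10.0.0.0/8 (10.0.0.0 - 10.255.255.255)
  172.16.0.0/12 (172.16.0.0 - 172.31.255.255)
  192.168.0.0/16 (192.168.0.0 - 192.168.255.255)
Private (in 10.0.0.0/8)


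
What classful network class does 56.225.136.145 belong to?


First octet: 56
Binary: 00111000
0xxxxxxx -> Class A (1-126)
Class A, default mask 255.0.0.0 (/8)


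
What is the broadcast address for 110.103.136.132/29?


Network: 110.103.136.128/29
Host bits = 3
Set all host bits to 1:
Broadcast: 110.103.136.135


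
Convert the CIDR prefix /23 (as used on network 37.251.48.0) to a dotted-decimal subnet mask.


/23 means 23 network bits, 9 host bits
Binary: 11111111111111111111111000000000
Mask: 255.255.254.0


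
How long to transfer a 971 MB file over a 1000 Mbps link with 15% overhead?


Effective throughput = 1000 * (1 - 15/100) = 850 Mbps
File size in Mb = 971 * 8 = 7768 Mb
Time = 7768 / 850
Time = 9.1388 seconds


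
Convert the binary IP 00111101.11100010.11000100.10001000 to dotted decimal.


00111101 = 61
11100010 = 226
11000100 = 196
10001000 = 136
IP: 61.226.196.136


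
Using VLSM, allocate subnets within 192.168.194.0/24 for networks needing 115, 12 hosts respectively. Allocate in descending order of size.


115 hosts -> /25 (126 usable): 192.168.194.0/25
12 hosts -> /28 (14 usable): 192.168.194.128/28
Allocation: 192.168.194.0/25 (115 hosts, 126 usable); 192.168.194.128/28 (12 hosts, 14 usable)


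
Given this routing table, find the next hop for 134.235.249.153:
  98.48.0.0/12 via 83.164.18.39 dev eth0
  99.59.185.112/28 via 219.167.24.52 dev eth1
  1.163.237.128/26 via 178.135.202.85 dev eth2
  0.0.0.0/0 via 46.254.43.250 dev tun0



Longest prefix match for 134.235.249.153:
  /12 98.48.0.0: no
  /28 99.59.185.112: no
  /26 1.163.237.128: no
  /0 0.0.0.0: MATCH
Selected: next-hop 46.254.43.250 via tun0 (matched /0)


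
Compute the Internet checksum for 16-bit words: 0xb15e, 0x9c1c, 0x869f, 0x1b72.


Sum all words (with carry folding):
+ 0xb15e = 0xb15e
+ 0x9c1c = 0x4d7b
+ 0x869f = 0xd41a
+ 0x1b72 = 0xef8c
One's complement: ~0xef8c
Checksum = 0x1073


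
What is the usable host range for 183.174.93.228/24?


Network: 183.174.93.0
Broadcast: 183.174.93.255
First usable = network + 1
Last usable = broadcast - 1
Range: 183.174.93.1 to 183.174.93.254


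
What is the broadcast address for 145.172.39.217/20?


Network: 145.172.32.0/20
Host bits = 12
Set all host bits to 1:
Broadcast: 145.172.47.255


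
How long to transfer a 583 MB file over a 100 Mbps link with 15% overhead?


Effective throughput = 100 * (1 - 15/100) = 85 Mbps
File size in Mb = 583 * 8 = 4664 Mb
Time = 4664 / 85
Time = 54.8706 seconds


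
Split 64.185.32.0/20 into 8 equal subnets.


New prefix = 20 + 3 = 23
Each subnet has 512 addresses
  64.185.32.0/23
  64.185.34.0/23
  64.185.36.0/23
  64.185.38.0/23
  64.185.40.0/23
  64.185.42.0/23
  64.185.44.0/23
  64.185.46.0/23
Subnets: 64.185.32.0/23, 64.185.34.0/23, 64.185.36.0/23, 64.185.38.0/23, 64.185.40.0/23, 64.185.42.0/23, 64.185.44.0/23, 64.185.46.0/23


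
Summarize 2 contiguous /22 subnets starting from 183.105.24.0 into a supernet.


Original prefix: /22
Number of subnets: 2 = 2^1
New prefix = 22 - 1 = 21
Supernet: 183.105.24.0/21


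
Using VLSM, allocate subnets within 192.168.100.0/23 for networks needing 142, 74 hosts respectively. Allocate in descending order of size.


142 hosts -> /24 (254 usable): 192.168.100.0/24
74 hosts -> /25 (126 usable): 192.168.101.0/25
Allocation: 192.168.100.0/24 (142 hosts, 254 usable); 192.168.101.0/25 (74 hosts, 126 usable)


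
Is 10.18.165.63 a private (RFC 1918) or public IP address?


RFC 1918 private ranges:
  10.0.0.0/8 (10.0.0.0 - 10.255.255.255)
  172.16.0.0/12 (172.16.0.0 - 172.31.255.255)
  192.168.0.0/16 (192.168.0.0 - 192.168.255.255)
Private (in 10.0.0.0/8)


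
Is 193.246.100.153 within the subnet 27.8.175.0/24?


Subnet network: 27.8.175.0
Test IP AND mask: 193.246.100.0
No, 193.246.100.153 is not in 27.8.175.0/24


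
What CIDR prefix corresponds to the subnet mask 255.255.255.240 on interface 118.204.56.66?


Binary: 11111111.11111111.11111111.11110000
Count leading 1s
Prefix: /28


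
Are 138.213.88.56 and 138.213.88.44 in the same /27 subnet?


Mask: 255.255.255.224
138.213.88.56 AND mask = 138.213.88.32
138.213.88.44 AND mask = 138.213.88.32
Yes, same subnet (138.213.88.32)


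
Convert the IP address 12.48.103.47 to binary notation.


12 = 00001100
48 = 00110000
103 = 01100111
47 = 00101111
Binary: 00001100.00110000.01100111.00101111


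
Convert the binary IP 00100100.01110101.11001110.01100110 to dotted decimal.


00100100 = 36
01110101 = 117
11001110 = 206
01100110 = 102
IP: 36.117.206.102


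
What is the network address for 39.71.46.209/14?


IP:   00100111.01000111.00101110.11010001
Mask: 11111111.11111100.00000000.00000000
AND operation:
Net:  00100111.01000100.00000000.00000000
Network: 39.68.0.0/14


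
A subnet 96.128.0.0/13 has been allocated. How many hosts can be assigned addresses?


Host bits = 32 - 13 = 19
Total addresses = 2^19 = 524288
Usable = total - 2 (network and broadcast)
Usable hosts: 524286


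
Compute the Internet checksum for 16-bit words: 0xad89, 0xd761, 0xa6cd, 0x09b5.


Sum all words (with carry folding):
+ 0xad89 = 0xad89
+ 0xd761 = 0x84eb
+ 0xa6cd = 0x2bb9
+ 0x09b5 = 0x356e
One's complement: ~0x356e
Checksum = 0xca91


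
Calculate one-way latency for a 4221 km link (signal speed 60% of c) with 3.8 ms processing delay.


Speed = 0.6 * 3e5 km/s = 180000 km/s
Propagation delay = 4221 / 180000 = 0.0234 s = 23.45 ms
Processing delay = 3.8 ms
Total one-way latency = 27.25 ms


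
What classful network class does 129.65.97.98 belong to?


First octet: 129
Binary: 10000001
10xxxxxx -> Class B (128-191)
Class B, default mask 255.255.0.0 (/16)


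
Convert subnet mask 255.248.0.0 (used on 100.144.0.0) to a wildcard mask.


Subnet mask: 255.248.0.0
Wildcard = 255.255.255.255 - subnet mask
255 - 255 = 0
255 - 248 = 7
255 - 0 = 255
255 - 0 = 255
Wildcard: 0.7.255.255


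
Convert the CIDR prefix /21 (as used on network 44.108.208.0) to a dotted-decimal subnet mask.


/21 means 21 network bits, 11 host bits
Binary: 11111111111111111111100000000000
Mask: 255.255.248.0


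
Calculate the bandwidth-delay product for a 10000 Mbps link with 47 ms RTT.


BDP = bandwidth * RTT
= 10000 Mbps * 47 ms
= 10000 * 1e6 * 47 / 1000 bits
= 470000000 bits
= 58750000 bytes
= 57373.0469 KB
BDP = 470000000 bits (58750000 bytes)


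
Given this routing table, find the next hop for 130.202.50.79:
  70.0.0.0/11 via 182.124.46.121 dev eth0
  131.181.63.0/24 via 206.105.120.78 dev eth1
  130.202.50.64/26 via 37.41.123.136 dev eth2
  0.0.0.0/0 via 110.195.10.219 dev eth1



Longest prefix match for 130.202.50.79:
  /11 70.0.0.0: no
  /24 131.181.63.0: no
  /26 130.202.50.64: MATCH
  /0 0.0.0.0: MATCH
Selected: next-hop 37.41.123.136 via eth2 (matched /26)


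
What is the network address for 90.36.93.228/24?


IP:   01011010.00100100.01011101.11100100
Mask: 11111111.11111111.11111111.00000000
AND operation:
Net:  01011010.00100100.01011101.00000000
Network: 90.36.93.0/24


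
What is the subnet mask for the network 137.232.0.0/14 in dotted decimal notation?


/14 means 14 network bits, 18 host bits
Binary: 11111111111111000000000000000000
Mask: 255.252.0.0


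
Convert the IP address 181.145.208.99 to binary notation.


181 = 10110101
145 = 10010001
208 = 11010000
99 = 01100011
Binary: 10110101.10010001.11010000.01100011


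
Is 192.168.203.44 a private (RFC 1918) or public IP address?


RFC 1918 private ranges:
  10.0.0.0/8 (10.0.0.0 - 10.255.255.255)
  172.16.0.0/12 (172.16.0.0 - 172.31.255.255)
  192.168.0.0/16 (192.168.0.0 - 192.168.255.255)
Private (in 192.168.0.0/16)


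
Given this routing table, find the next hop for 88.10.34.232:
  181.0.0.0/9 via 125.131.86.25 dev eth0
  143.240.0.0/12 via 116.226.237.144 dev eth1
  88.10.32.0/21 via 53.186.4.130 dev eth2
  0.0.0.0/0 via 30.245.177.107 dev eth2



Longest prefix match for 88.10.34.232:
  /9 181.0.0.0: no
  /12 143.240.0.0: no
  /21 88.10.32.0: MATCH
  /0 0.0.0.0: MATCH
Selected: next-hop 53.186.4.130 via eth2 (matched /21)


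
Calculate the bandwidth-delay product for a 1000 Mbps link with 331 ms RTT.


BDP = bandwidth * RTT
= 1000 Mbps * 331 ms
= 1000 * 1e6 * 331 / 1000 bits
= 331000000 bits
= 41375000 bytes
= 40405.2734 KB
BDP = 331000000 bits (41375000 bytes)


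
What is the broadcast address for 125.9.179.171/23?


Network: 125.9.178.0/23
Host bits = 9
Set all host bits to 1:
Broadcast: 125.9.179.255


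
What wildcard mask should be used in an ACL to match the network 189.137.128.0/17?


Subnet mask: 255.255.128.0
Wildcard = 255.255.255.255 - subnet mask
255 - 255 = 0
255 - 255 = 0
255 - 128 = 127
255 - 0 = 255
Wildcard: 0.0.127.255


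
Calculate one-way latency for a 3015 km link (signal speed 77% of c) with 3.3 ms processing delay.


Speed = 0.77 * 3e5 km/s = 231000 km/s
Propagation delay = 3015 / 231000 = 0.0131 s = 13.0519 ms
Processing delay = 3.3 ms
Total one-way latency = 16.3519 ms


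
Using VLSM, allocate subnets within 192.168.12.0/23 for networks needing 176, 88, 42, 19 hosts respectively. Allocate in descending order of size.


176 hosts -> /24 (254 usable): 192.168.12.0/24
88 hosts -> /25 (126 usable): 192.168.13.0/25
42 hosts -> /26 (62 usable): 192.168.13.128/26
19 hosts -> /27 (30 usable): 192.168.13.192/27
Allocation: 192.168.12.0/24 (176 hosts, 254 usable); 192.168.13.0/25 (88 hosts, 126 usable); 192.168.13.128/26 (42 hosts, 62 usable); 192.168.13.192/27 (19 hosts, 30 usable)


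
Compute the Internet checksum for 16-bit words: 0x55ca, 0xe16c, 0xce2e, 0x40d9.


Sum all words (with carry folding):
+ 0x55ca = 0x55ca
+ 0xe16c = 0x3737
+ 0xce2e = 0x0566
+ 0x40d9 = 0x463f
One's complement: ~0x463f
Checksum = 0xb9c0


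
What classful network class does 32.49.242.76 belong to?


First octet: 32
Binary: 00100000
0xxxxxxx -> Class A (1-126)
Class A, default mask 255.0.0.0 (/8)


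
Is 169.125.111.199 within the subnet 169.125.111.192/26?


Subnet network: 169.125.111.192
Test IP AND mask: 169.125.111.192
Yes, 169.125.111.199 is in 169.125.111.192/26


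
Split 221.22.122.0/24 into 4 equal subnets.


New prefix = 24 + 2 = 26
Each subnet has 64 addresses
  221.22.122.0/26
  221.22.122.64/26
  221.22.122.128/26
  221.22.122.192/26
Subnets: 221.22.122.0/26, 221.22.122.64/26, 221.22.122.128/26, 221.22.122.192/26


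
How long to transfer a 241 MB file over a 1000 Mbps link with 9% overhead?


Effective throughput = 1000 * (1 - 9/100) = 910 Mbps
File size in Mb = 241 * 8 = 1928 Mb
Time = 1928 / 910
Time = 2.1187 seconds


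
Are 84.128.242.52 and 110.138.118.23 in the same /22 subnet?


Mask: 255.255.252.0
84.128.242.52 AND mask = 84.128.240.0
110.138.118.23 AND mask = 110.138.116.0
No, different subnets (84.128.240.0 vs 110.138.116.0)


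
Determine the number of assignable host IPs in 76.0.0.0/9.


Host bits = 32 - 9 = 23
Total addresses = 2^23 = 8388608
Usable = total - 2 (network and broadcast)
Usable hosts: 8388606


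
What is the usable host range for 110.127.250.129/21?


Network: 110.127.248.0
Broadcast: 110.127.255.255
First usable = network + 1
Last usable = broadcast - 1
Range: 110.127.248.1 to 110.127.255.254


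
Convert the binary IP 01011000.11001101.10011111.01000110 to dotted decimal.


01011000 = 88
11001101 = 205
10011111 = 159
01000110 = 70
IP: 88.205.159.70


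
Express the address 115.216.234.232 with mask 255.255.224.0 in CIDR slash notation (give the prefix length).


Binary: 11111111.11111111.11100000.00000000
Count leading 1s
Prefix: /19


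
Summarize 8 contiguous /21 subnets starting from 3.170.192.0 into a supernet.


Original prefix: /21
Number of subnets: 8 = 2^3
New prefix = 21 - 3 = 18
Supernet: 3.170.192.0/18


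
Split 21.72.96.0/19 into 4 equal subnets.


New prefix = 19 + 2 = 21
Each subnet has 2048 addresses
  21.72.96.0/21
  21.72.104.0/21
  21.72.112.0/21
  21.72.120.0/21
Subnets: 21.72.96.0/21, 21.72.104.0/21, 21.72.112.0/21, 21.72.120.0/21


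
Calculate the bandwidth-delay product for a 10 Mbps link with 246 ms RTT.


BDP = bandwidth * RTT
= 10 Mbps * 246 ms
= 10 * 1e6 * 246 / 1000 bits
= 2460000 bits
= 307500 bytes
= 300.293 KB
BDP = 2460000 bits (307500 bytes)


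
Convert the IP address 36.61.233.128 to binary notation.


36 = 00100100
61 = 00111101
233 = 11101001
128 = 10000000
Binary: 00100100.00111101.11101001.10000000


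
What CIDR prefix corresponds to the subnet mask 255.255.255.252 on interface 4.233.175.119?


Binary: 11111111.11111111.11111111.11111100
Count leading 1s
Prefix: /30


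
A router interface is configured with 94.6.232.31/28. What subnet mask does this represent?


/28 means 28 network bits, 4 host bits
Binary: 11111111111111111111111111110000
Mask: 255.255.255.240


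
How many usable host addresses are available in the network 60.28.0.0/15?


Host bits = 32 - 15 = 17
Total addresses = 2^17 = 131072
Usable = total - 2 (network and broadcast)
Usable hosts: 131070


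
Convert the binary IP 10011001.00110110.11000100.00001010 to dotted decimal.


10011001 = 153
00110110 = 54
11000100 = 196
00001010 = 10
IP: 153.54.196.10


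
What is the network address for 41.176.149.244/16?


IP:   00101001.10110000.10010101.11110100
Mask: 11111111.11111111.00000000.00000000
AND operation:
Net:  00101001.10110000.00000000.00000000
Network: 41.176.0.0/16


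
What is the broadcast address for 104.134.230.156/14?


Network: 104.132.0.0/14
Host bits = 18
Set all host bits to 1:
Broadcast: 104.135.255.255


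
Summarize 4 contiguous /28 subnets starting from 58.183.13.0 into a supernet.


Original prefix: /28
Number of subnets: 4 = 2^2
New prefix = 28 - 2 = 26
Supernet: 58.183.13.0/26


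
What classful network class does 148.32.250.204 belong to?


First octet: 148
Binary: 10010100
10xxxxxx -> Class B (128-191)
Class B, default mask 255.255.0.0 (/16)


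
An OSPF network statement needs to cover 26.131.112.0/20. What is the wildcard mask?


Subnet mask: 255.255.240.0
Wildcard = 255.255.255.255 - subnet mask
255 - 255 = 0
255 - 255 = 0
255 - 240 = 15
255 - 0 = 255
Wildcard: 0.0.15.255


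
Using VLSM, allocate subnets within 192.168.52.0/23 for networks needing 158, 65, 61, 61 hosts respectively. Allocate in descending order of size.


158 hosts -> /24 (254 usable): 192.168.52.0/24
65 hosts -> /25 (126 usable): 192.168.53.0/25
61 hosts -> /26 (62 usable): 192.168.53.128/26
61 hosts -> /26 (62 usable): 192.168.53.192/26
Allocation: 192.168.52.0/24 (158 hosts, 254 usable); 192.168.53.0/25 (65 hosts, 126 usable); 192.168.53.128/26 (61 hosts, 62 usable); 192.168.53.192/26 (61 hosts, 62 usable)


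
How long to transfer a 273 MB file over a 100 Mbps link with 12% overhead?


Effective throughput = 100 * (1 - 12/100) = 88 Mbps
File size in Mb = 273 * 8 = 2184 Mb
Time = 2184 / 88
Time = 24.8182 seconds


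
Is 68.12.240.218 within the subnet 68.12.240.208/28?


Subnet network: 68.12.240.208
Test IP AND mask: 68.12.240.208
Yes, 68.12.240.218 is in 68.12.240.208/28


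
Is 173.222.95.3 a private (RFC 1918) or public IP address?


RFC 1918 private ranges:
  10.0.0.0/8 (10.0.0.0 - 10.255.255.255)
  172.16.0.0/12 (172.16.0.0 - 172.31.255.255)
  192.168.0.0/16 (192.168.0.0 - 192.168.255.255)
Public (not in any RFC 1918 range)


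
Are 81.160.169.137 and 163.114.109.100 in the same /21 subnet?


Mask: 255.255.248.0
81.160.169.137 AND mask = 81.160.168.0
163.114.109.100 AND mask = 163.114.104.0
No, different subnets (81.160.168.0 vs 163.114.104.0)


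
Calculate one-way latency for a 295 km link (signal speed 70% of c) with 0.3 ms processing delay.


Speed = 0.7 * 3e5 km/s = 210000 km/s
Propagation delay = 295 / 210000 = 0.0014 s = 1.4048 ms
Processing delay = 0.3 ms
Total one-way latency = 1.7048 ms


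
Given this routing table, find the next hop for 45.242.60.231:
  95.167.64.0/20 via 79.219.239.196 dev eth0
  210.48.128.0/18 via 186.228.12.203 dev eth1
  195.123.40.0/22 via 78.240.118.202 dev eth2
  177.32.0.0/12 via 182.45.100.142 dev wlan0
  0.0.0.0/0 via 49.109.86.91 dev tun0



Longest prefix match for 45.242.60.231:
  /20 95.167.64.0: no
  /18 210.48.128.0: no
  /22 195.123.40.0: no
  /12 177.32.0.0: no
  /0 0.0.0.0: MATCH
Selected: next-hop 49.109.86.91 via tun0 (matched /0)


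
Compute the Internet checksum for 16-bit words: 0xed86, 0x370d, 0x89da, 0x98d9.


Sum all words (with carry folding):
+ 0xed86 = 0xed86
+ 0x370d = 0x2494
+ 0x89da = 0xae6e
+ 0x98d9 = 0x4748
One's complement: ~0x4748
Checksum = 0xb8b7


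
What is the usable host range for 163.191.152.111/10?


Network: 163.128.0.0
Broadcast: 163.191.255.255
First usable = network + 1
Last usable = broadcast - 1
Range: 163.128.0.1 to 163.191.255.254


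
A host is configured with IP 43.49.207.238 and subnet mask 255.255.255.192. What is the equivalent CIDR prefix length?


Binary: 11111111.11111111.11111111.11000000
Count leading 1s
Prefix: /26


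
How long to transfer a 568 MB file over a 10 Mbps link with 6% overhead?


Effective throughput = 10 * (1 - 6/100) = 9.4 Mbps
File size in Mb = 568 * 8 = 4544 Mb
Time = 4544 / 9.4
Time = 483.4043 seconds


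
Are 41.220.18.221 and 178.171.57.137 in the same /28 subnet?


Mask: 255.255.255.240
41.220.18.221 AND mask = 41.220.18.208
178.171.57.137 AND mask = 178.171.57.128
No, different subnets (41.220.18.208 vs 178.171.57.128)


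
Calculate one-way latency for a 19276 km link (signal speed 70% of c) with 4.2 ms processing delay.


Speed = 0.7 * 3e5 km/s = 210000 km/s
Propagation delay = 19276 / 210000 = 0.0918 s = 91.7905 ms
Processing delay = 4.2 ms
Total one-way latency = 95.9905 ms


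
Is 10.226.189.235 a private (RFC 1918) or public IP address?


RFC 1918 private ranges:
  10.0.0.0/8 (10.0.0.0 - 10.255.255.255)
  172.16.0.0/12 (172.16.0.0 - 172.31.255.255)
  192.168.0.0/16 (192.168.0.0 - 192.168.255.255)
Private (in 10.0.0.0/8)


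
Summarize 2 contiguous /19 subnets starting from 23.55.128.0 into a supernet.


Original prefix: /19
Number of subnets: 2 = 2^1
New prefix = 19 - 1 = 18
Supernet: 23.55.128.0/18


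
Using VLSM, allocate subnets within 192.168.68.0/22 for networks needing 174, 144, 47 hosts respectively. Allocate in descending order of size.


174 hosts -> /24 (254 usable): 192.168.68.0/24
144 hosts -> /24 (254 usable): 192.168.69.0/24
47 hosts -> /26 (62 usable): 192.168.70.0/26
Allocation: 192.168.68.0/24 (174 hosts, 254 usable); 192.168.69.0/24 (144 hosts, 254 usable); 192.168.70.0/26 (47 hosts, 62 usable)


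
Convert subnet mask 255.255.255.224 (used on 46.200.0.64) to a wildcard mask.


Subnet mask: 255.255.255.224
Wildcard = 255.255.255.255 - subnet mask
255 - 255 = 0
255 - 255 = 0
255 - 255 = 0
255 - 224 = 31
Wildcard: 0.0.0.31


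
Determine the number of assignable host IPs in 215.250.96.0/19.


Host bits = 32 - 19 = 13
Total addresses = 2^13 = 8192
Usable = total - 2 (network and broadcast)
Usable hosts: 8190


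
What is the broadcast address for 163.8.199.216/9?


Network: 163.0.0.0/9
Host bits = 23
Set all host bits to 1:
Broadcast: 163.127.255.255


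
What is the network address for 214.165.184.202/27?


IP:   11010110.10100101.10111000.11001010
Mask: 11111111.11111111.11111111.11100000
AND operation:
Net:  11010110.10100101.10111000.11000000
Network: 214.165.184.192/27


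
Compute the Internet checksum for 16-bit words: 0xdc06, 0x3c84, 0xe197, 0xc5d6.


Sum all words (with carry folding):
+ 0xdc06 = 0xdc06
+ 0x3c84 = 0x188b
+ 0xe197 = 0xfa22
+ 0xc5d6 = 0xbff9
One's complement: ~0xbff9
Checksum = 0x4006


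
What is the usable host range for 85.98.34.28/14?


Network: 85.96.0.0
Broadcast: 85.99.255.255
First usable = network + 1
Last usable = broadcast - 1
Range: 85.96.0.1 to 85.99.255.254


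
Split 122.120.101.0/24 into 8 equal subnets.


New prefix = 24 + 3 = 27
Each subnet has 32 addresses
  122.120.101.0/27
  122.120.101.32/27
  122.120.101.64/27
  122.120.101.96/27
  122.120.101.128/27
  122.120.101.160/27
  122.120.101.192/27
  122.120.101.224/27
Subnets: 122.120.101.0/27, 122.120.101.32/27, 122.120.101.64/27, 122.120.101.96/27, 122.120.101.128/27, 122.120.101.160/27, 122.120.101.192/27, 122.120.101.224/27


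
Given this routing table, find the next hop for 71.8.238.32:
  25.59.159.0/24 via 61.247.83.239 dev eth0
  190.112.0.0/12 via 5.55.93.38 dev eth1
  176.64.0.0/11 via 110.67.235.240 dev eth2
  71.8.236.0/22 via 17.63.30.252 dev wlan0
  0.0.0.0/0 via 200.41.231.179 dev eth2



Longest prefix match for 71.8.238.32:
  /24 25.59.159.0: no
  /12 190.112.0.0: no
  /11 176.64.0.0: no
  /22 71.8.236.0: MATCH
  /0 0.0.0.0: MATCH
Selected: next-hop 17.63.30.252 via wlan0 (matched /22)


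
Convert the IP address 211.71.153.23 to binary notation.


211 = 11010011
71 = 01000111
153 = 10011001
23 = 00010111
Binary: 11010011.01000111.10011001.00010111


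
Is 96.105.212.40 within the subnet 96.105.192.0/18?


Subnet network: 96.105.192.0
Test IP AND mask: 96.105.192.0
Yes, 96.105.212.40 is in 96.105.192.0/18


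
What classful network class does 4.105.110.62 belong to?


First octet: 4
Binary: 00000100
0xxxxxxx -> Class A (1-126)
Class A, default mask 255.0.0.0 (/8)


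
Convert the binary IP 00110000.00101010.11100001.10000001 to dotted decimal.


00110000 = 48
00101010 = 42
11100001 = 225
10000001 = 129
IP: 48.42.225.129


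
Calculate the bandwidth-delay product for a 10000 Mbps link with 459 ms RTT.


BDP = bandwidth * RTT
= 10000 Mbps * 459 ms
= 10000 * 1e6 * 459 / 1000 bits
= 4590000000 bits
= 573750000 bytes
= 560302.7344 KB
BDP = 4590000000 bits (573750000 bytes)


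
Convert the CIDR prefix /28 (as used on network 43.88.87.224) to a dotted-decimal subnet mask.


/28 means 28 network bits, 4 host bits
Binary: 11111111111111111111111111110000
Mask: 255.255.255.240


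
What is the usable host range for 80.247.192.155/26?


Network: 80.247.192.128
Broadcast: 80.247.192.191
First usable = network + 1
Last usable = broadcast - 1
Range: 80.247.192.129 to 80.247.192.190


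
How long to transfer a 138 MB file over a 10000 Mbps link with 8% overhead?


Effective throughput = 10000 * (1 - 8/100) = 9200 Mbps
File size in Mb = 138 * 8 = 1104 Mb
Time = 1104 / 9200
Time = 0.12 seconds


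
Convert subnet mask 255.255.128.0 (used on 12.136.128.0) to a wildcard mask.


Subnet mask: 255.255.128.0
Wildcard = 255.255.255.255 - subnet mask
255 - 255 = 0
255 - 255 = 0
255 - 128 = 127
255 - 0 = 255
Wildcard: 0.0.127.255


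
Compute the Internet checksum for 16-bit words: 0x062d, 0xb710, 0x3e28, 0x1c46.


Sum all words (with carry folding):
+ 0x062d = 0x062d
+ 0xb710 = 0xbd3d
+ 0x3e28 = 0xfb65
+ 0x1c46 = 0x17ac
One's complement: ~0x17ac
Checksum = 0xe853


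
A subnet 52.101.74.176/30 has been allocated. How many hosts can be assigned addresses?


Host bits = 32 - 30 = 2
Total addresses = 2^2 = 4
Usable = total - 2 (network and broadcast)
Usable hosts: 2


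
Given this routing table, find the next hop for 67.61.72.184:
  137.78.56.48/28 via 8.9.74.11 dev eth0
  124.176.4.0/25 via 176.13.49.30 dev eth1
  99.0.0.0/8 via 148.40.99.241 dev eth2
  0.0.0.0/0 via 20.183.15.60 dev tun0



Longest prefix match for 67.61.72.184:
  /28 137.78.56.48: no
  /25 124.176.4.0: no
  /8 99.0.0.0: no
  /0 0.0.0.0: MATCH
Selected: next-hop 20.183.15.60 via tun0 (matched /0)


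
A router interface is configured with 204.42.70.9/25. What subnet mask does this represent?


/25 means 25 network bits, 7 host bits
Binary: 11111111111111111111111110000000
Mask: 255.255.255.128


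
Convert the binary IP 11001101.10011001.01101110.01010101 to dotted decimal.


11001101 = 205
10011001 = 153
01101110 = 110
01010101 = 85
IP: 205.153.110.85


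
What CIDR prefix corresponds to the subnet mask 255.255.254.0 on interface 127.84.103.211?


Binary: 11111111.11111111.11111110.00000000
Count leading 1s
Prefix: /23


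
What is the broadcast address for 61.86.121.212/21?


Network: 61.86.120.0/21
Host bits = 11
Set all host bits to 1:
Broadcast: 61.86.127.255


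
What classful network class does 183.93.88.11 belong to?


First octet: 183
Binary: 10110111
10xxxxxx -> Class B (128-191)
Class B, default mask 255.255.0.0 (/16)


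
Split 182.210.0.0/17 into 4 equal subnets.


New prefix = 17 + 2 = 19
Each subnet has 8192 addresses
  182.210.0.0/19
  182.210.32.0/19
  182.210.64.0/19
  182.210.96.0/19
Subnets: 182.210.0.0/19, 182.210.32.0/19, 182.210.64.0/19, 182.210.96.0/19


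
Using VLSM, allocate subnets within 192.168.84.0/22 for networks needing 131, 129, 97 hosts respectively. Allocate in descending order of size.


131 hosts -> /24 (254 usable): 192.168.84.0/24
129 hosts -> /24 (254 usable): 192.168.85.0/24
97 hosts -> /25 (126 usable): 192.168.86.0/25
Allocation: 192.168.84.0/24 (131 hosts, 254 usable); 192.168.85.0/24 (129 hosts, 254 usable); 192.168.86.0/25 (97 hosts, 126 usable)


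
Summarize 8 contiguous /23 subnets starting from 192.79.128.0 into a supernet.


Original prefix: /23
Number of subnets: 8 = 2^3
New prefix = 23 - 3 = 20
Supernet: 192.79.128.0/20


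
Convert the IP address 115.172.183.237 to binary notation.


115 = 01110011
172 = 10101100
183 = 10110111
237 = 11101101
Binary: 01110011.10101100.10110111.11101101


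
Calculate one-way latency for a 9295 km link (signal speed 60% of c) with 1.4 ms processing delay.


Speed = 0.6 * 3e5 km/s = 180000 km/s
Propagation delay = 9295 / 180000 = 0.0516 s = 51.6389 ms
Processing delay = 1.4 ms
Total one-way latency = 53.0389 ms


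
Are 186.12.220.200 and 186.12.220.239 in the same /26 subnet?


Mask: 255.255.255.192
186.12.220.200 AND mask = 186.12.220.192
186.12.220.239 AND mask = 186.12.220.192
Yes, same subnet (186.12.220.192)


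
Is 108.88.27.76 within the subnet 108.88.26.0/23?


Subnet network: 108.88.26.0
Test IP AND mask: 108.88.26.0
Yes, 108.88.27.76 is in 108.88.26.0/23


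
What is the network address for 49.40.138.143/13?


IP:   00110001.00101000.10001010.10001111
Mask: 11111111.11111000.00000000.00000000
AND operation:
Net:  00110001.00101000.00000000.00000000
Network: 49.40.0.0/13


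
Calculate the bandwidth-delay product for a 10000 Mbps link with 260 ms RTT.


BDP = bandwidth * RTT
= 10000 Mbps * 260 ms
= 10000 * 1e6 * 260 / 1000 bits
= 2600000000 bits
= 325000000 bytes
= 317382.8125 KB
BDP = 2600000000 bits (325000000 bytes)


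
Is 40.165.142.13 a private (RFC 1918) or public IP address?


RFC 1918 private ranges:
  10.0.0.0/8 (10.0.0.0 - 10.255.255.255)
  172.16.0.0/12 (172.16.0.0 - 172.31.255.255)
  192.168.0.0/16 (192.168.0.0 - 192.168.255.255)
Public (not in any RFC 1918 range)


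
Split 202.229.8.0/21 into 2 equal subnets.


New prefix = 21 + 1 = 22
Each subnet has 1024 addresses
  202.229.8.0/22
  202.229.12.0/22
Subnets: 202.229.8.0/22, 202.229.12.0/22


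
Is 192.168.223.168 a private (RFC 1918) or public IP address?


RFC 1918 private ranges:
  10.0.0.0/8 (10.0.0.0 - 10.255.255.255)
  172.16.0.0/12 (172.16.0.0 - 172.31.255.255)
  192.168.0.0/16 (192.168.0.0 - 192.168.255.255)
Private (in 192.168.0.0/16)


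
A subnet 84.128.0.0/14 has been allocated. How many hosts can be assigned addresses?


Host bits = 32 - 14 = 18
Total addresses = 2^18 = 262144
Usable = total - 2 (network and broadcast)
Usable hosts: 262142
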